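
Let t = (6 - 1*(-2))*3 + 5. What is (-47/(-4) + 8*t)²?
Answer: 950625/16 ≈ 59414.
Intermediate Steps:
t = 29 (t = (6 + 2)*3 + 5 = 8*3 + 5 = 24 + 5 = 29)
(-47/(-4) + 8*t)² = (-47/(-4) + 8*29)² = (-47*(-¼) + 232)² = (47/4 + 232)² = (975/4)² = 950625/16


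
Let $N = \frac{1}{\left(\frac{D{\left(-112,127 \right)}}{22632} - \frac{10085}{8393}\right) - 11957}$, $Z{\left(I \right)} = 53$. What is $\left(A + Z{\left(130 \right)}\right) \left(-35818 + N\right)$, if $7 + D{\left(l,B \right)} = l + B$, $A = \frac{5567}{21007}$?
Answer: $- \frac{11379505357168754844070}{5964582690540607} \approx -1.9078 \cdot 10^{6}$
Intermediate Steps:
$A = \frac{5567}{21007}$ ($A = 5567 \cdot \frac{1}{21007} = \frac{5567}{21007} \approx 0.26501$)
$D{\left(l,B \right)} = -7 + B + l$ ($D{\left(l,B \right)} = -7 + \left(l + B\right) = -7 + \left(B + l\right) = -7 + B + l$)
$N = - \frac{23743797}{283933102801}$ ($N = \frac{1}{\left(\frac{-7 + 127 - 112}{22632} - \frac{10085}{8393}\right) - 11957} = \frac{1}{\left(8 \cdot \frac{1}{22632} - \frac{10085}{8393}\right) - 11957} = \frac{1}{\left(\frac{1}{2829} - \frac{10085}{8393}\right) - 11957} = \frac{1}{- \frac{28522072}{23743797} - 11957} = \frac{1}{- \frac{283933102801}{23743797}} = - \frac{23743797}{283933102801} \approx -8.3625 \cdot 10^{-5}$)
$\left(A + Z{\left(130 \right)}\right) \left(-35818 + N\right) = \left(\frac{5567}{21007} + 53\right) \left(-35818 - \frac{23743797}{283933102801}\right) = \frac{1118938}{21007} \left(- \frac{10169915899870015}{283933102801}\right) = - \frac{11379505357168754844070}{5964582690540607}$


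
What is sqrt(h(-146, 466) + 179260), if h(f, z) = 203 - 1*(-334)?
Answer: sqrt(179797) ≈ 424.02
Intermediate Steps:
h(f, z) = 537 (h(f, z) = 203 + 334 = 537)
sqrt(h(-146, 466) + 179260) = sqrt(537 + 179260) = sqrt(179797)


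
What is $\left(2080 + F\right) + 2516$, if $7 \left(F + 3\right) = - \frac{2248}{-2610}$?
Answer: $\frac{41958179}{9135} \approx 4593.1$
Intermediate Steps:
$F = - \frac{26281}{9135}$ ($F = -3 + \frac{\left(-2248\right) \frac{1}{-2610}}{7} = -3 + \frac{\left(-2248\right) \left(- \frac{1}{2610}\right)}{7} = -3 + \frac{1}{7} \cdot \frac{1124}{1305} = -3 + \frac{1124}{9135} = - \frac{26281}{9135} \approx -2.877$)
$\left(2080 + F\right) + 2516 = \left(2080 - \frac{26281}{9135}\right) + 2516 = \frac{18974519}{9135} + 2516 = \frac{41958179}{9135}$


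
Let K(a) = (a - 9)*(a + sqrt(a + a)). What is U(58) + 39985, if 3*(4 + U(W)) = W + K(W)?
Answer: 122843/3 + 98*sqrt(29)/3 ≈ 41124.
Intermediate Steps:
K(a) = (-9 + a)*(a + sqrt(2)*sqrt(a)) (K(a) = (-9 + a)*(a + sqrt(2*a)) = (-9 + a)*(a + sqrt(2)*sqrt(a)))
U(W) = -4 - 8*W/3 + W**2/3 - 3*sqrt(2)*sqrt(W) + sqrt(2)*W**(3/2)/3 (U(W) = -4 + (W + (W**2 - 9*W + sqrt(2)*W**(3/2) - 9*sqrt(2)*sqrt(W)))/3 = -4 + (W**2 - 8*W + sqrt(2)*W**(3/2) - 9*sqrt(2)*sqrt(W))/3 = -4 + (-8*W/3 + W**2/3 - 3*sqrt(2)*sqrt(W) + sqrt(2)*W**(3/2)/3) = -4 - 8*W/3 + W**2/3 - 3*sqrt(2)*sqrt(W) + sqrt(2)*W**(3/2)/3)
U(58) + 39985 = (-4 - 8/3*58 + (1/3)*58**2 - 3*sqrt(2)*sqrt(58) + sqrt(2)*58**(3/2)/3) + 39985 = (-4 - 464/3 + (1/3)*3364 - 6*sqrt(29) + sqrt(2)*(58*sqrt(58))/3) + 39985 = (-4 - 464/3 + 3364/3 - 6*sqrt(29) + 116*sqrt(29)/3) + 39985 = (2888/3 + 98*sqrt(29)/3) + 39985 = 122843/3 + 98*sqrt(29)/3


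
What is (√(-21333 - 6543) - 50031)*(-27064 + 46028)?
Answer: -948787884 + 37928*I*√6969 ≈ -9.4879e+8 + 3.1662e+6*I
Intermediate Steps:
(√(-21333 - 6543) - 50031)*(-27064 + 46028) = (√(-27876) - 50031)*18964 = (2*I*√6969 - 50031)*18964 = (-50031 + 2*I*√6969)*18964 = -948787884 + 37928*I*√6969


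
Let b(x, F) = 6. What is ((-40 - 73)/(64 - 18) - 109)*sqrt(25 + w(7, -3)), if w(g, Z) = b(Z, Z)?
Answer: -5127*sqrt(31)/46 ≈ -620.56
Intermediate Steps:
w(g, Z) = 6
((-40 - 73)/(64 - 18) - 109)*sqrt(25 + w(7, -3)) = ((-40 - 73)/(64 - 18) - 109)*sqrt(25 + 6) = (-113/46 - 109)*sqrt(31) = -5127*sqrt(31)/46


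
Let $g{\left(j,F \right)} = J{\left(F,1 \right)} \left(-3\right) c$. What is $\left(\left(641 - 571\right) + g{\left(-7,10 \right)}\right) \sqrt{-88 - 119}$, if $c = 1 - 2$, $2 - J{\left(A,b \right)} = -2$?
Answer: $246 i \sqrt{23} \approx 1179.8 i$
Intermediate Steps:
$J{\left(A,b \right)} = 4$ ($J{\left(A,b \right)} = 2 - -2 = 2 + 2 = 4$)
$c = -1$ ($c = 1 - 2 = -1$)
$g{\left(j,F \right)} = 12$ ($g{\left(j,F \right)} = 4 \left(-3\right) \left(-1\right) = \left(-12\right) \left(-1\right) = 12$)
$\left(\left(641 - 571\right) + g{\left(-7,10 \right)}\right) \sqrt{-88 - 119} = \left(\left(641 - 571\right) + 12\right) \sqrt{-88 - 119} = \left(70 + 12\right) \sqrt{-88 - 119} = 82 \sqrt{-88 - 119} = 82 \sqrt{-207} = 82 \cdot 3 i \sqrt{23} = 246 i \sqrt{23}$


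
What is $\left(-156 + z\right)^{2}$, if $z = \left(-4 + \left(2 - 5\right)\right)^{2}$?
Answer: $11449$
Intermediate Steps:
$z = 49$ ($z = \left(-4 + \left(2 - 5\right)\right)^{2} = \left(-4 - 3\right)^{2} = \left(-7\right)^{2} = 49$)
$\left(-156 + z\right)^{2} = \left(-156 + 49\right)^{2} = \left(-107\right)^{2} = 11449$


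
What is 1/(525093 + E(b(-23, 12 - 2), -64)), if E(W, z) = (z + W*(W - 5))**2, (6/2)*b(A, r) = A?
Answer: 81/42621337 ≈ 1.9005e-6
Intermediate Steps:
b(A, r) = A/3
E(W, z) = (z + W*(-5 + W))**2
1/(525093 + E(b(-23, 12 - 2), -64)) = 1/(525093 + (-64 + ((1/3)*(-23))**2 - 5*(-23)/3)**2) = 1/(525093 + (-64 + (-23/3)**2 - 5*(-23/3))**2) = 1/(525093 + (-64 + 529/9 + 115/3)**2) = 1/(525093 + (298/9)**2) = 1/(525093 + 88804/81) = 1/(42621337/81) = 81/42621337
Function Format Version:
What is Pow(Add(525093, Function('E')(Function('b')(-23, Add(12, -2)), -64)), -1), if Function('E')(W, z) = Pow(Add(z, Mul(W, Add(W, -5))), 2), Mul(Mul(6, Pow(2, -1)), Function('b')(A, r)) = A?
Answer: Rational(81, 42621337) ≈ 1.9005e-6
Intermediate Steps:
Function('b')(A, r) = Mul(Rational(1, 3), A)
Function('E')(W, z) = Pow(Add(z, Mul(W, Add(-5, W))), 2)
Pow(Add(525093, Function('E')(Function('b')(-23, Add(12, -2)), -64)), -1) = Pow(Add(525093, Pow(Add(-64, Pow(Mul(Rational(1, 3), -23), 2), Mul(-5, Mul(Rational(1, 3), -23))), 2)), -1) = Pow(Add(525093, Pow(Add(-64, Pow(Rational(-23, 3), 2), Mul(-5, Rational(-23, 3))), 2)), -1) = Pow(Add(525093, Pow(Add(-64, Rational(529, 9), Rational(115, 3)), 2)), -1) = Pow(Add(525093, Pow(Rational(298, 9), 2)), -1) = Pow(Add(525093, Rational(88804, 81)), -1) = Pow(Rational(42621337, 81), -1) = Rational(81, 42621337)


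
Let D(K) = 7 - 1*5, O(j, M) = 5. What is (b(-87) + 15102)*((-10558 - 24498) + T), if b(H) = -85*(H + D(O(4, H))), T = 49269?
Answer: 317333651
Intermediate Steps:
D(K) = 2 (D(K) = 7 - 5 = 2)
b(H) = -170 - 85*H (b(H) = -85*(H + 2) = -85*(2 + H) = -170 - 85*H)
(b(-87) + 15102)*((-10558 - 24498) + T) = ((-170 - 85*(-87)) + 15102)*((-10558 - 24498) + 49269) = ((-170 + 7395) + 15102)*(-35056 + 49269) = (7225 + 15102)*14213 = 22327*14213 = 317333651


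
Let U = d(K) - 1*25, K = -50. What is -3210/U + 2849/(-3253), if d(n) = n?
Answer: 681897/16265 ≈ 41.924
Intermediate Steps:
U = -75 (U = -50 - 1*25 = -50 - 25 = -75)
-3210/U + 2849/(-3253) = -3210/(-75) + 2849/(-3253) = -3210*(-1/75) + 2849*(-1/3253) = 214/5 - 2849/3253 = 681897/16265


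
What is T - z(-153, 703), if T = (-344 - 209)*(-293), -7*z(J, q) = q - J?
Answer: 1135059/7 ≈ 1.6215e+5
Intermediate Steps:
z(J, q) = -q/7 + J/7 (z(J, q) = -(q - J)/7 = -q/7 + J/7)
T = 162029 (T = -553*(-293) = 162029)
T - z(-153, 703) = 162029 - (-⅐*703 + (⅐)*(-153)) = 162029 - (-703/7 - 153/7) = 162029 - 1*(-856/7) = 162029 + 856/7 = 1135059/7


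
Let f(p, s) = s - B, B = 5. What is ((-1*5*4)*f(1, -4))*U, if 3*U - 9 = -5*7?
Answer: -1560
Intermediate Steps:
U = -26/3 (U = 3 + (-5*7)/3 = 3 + (1/3)*(-35) = 3 - 35/3 = -26/3 ≈ -8.6667)
f(p, s) = -5 + s (f(p, s) = s - 1*5 = s - 5 = -5 + s)
((-1*5*4)*f(1, -4))*U = ((-1*5*4)*(-5 - 4))*(-26/3) = (-5*4*(-9))*(-26/3) = -20*(-9)*(-26/3) = 180*(-26/3) = -1560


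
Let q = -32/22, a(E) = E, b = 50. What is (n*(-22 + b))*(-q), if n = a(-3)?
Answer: -1344/11 ≈ -122.18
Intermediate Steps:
n = -3
q = -16/11 (q = -32*1/22 = -16/11 ≈ -1.4545)
(n*(-22 + b))*(-q) = (-3*(-22 + 50))*(-1*(-16/11)) = -3*28*(16/11) = -84*16/11 = -1344/11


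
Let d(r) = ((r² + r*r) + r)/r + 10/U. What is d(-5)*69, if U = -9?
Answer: -2093/3 ≈ -697.67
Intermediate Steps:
d(r) = -10/9 + (r + 2*r²)/r (d(r) = ((r² + r*r) + r)/r + 10/(-9) = ((r² + r²) + r)/r + 10*(-⅑) = (2*r² + r)/r - 10/9 = (r + 2*r²)/r - 10/9 = -10/9 + (r + 2*r²)/r)
d(-5)*69 = (-⅑ + 2*(-5))*69 = (-⅑ - 10)*69 = -91/9*69 = -2093/3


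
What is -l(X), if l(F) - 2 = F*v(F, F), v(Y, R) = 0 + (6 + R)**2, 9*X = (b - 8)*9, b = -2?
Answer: 158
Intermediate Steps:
X = -10 (X = ((-2 - 8)*9)/9 = (-10*9)/9 = (1/9)*(-90) = -10)
v(Y, R) = (6 + R)**2
l(F) = 2 + F*(6 + F)**2
-l(X) = -(2 - 10*(6 - 10)**2) = -(2 - 10*(-4)**2) = -(2 - 10*16) = -(2 - 160) = -1*(-158) = 158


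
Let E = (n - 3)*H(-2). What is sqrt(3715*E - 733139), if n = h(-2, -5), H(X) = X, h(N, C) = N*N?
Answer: I*sqrt(740569) ≈ 860.56*I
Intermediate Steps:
h(N, C) = N**2
n = 4 (n = (-2)**2 = 4)
E = -2 (E = (4 - 3)*(-2) = 1*(-2) = -2)
sqrt(3715*E - 733139) = sqrt(3715*(-2) - 733139) = sqrt(-7430 - 733139) = sqrt(-740569) = I*sqrt(740569)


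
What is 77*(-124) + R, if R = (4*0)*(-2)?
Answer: -9548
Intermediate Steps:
R = 0 (R = 0*(-2) = 0)
77*(-124) + R = 77*(-124) + 0 = -9548 + 0 = -9548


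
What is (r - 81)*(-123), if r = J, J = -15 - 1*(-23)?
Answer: 8979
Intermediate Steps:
J = 8 (J = -15 + 23 = 8)
r = 8
(r - 81)*(-123) = (8 - 81)*(-123) = -73*(-123) = 8979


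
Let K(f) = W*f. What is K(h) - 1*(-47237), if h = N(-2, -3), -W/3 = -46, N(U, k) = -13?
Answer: 45443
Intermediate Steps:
W = 138 (W = -3*(-46) = 138)
h = -13
K(f) = 138*f
K(h) - 1*(-47237) = 138*(-13) - 1*(-47237) = -1794 + 47237 = 45443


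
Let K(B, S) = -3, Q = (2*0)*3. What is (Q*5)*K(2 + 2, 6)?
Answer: 0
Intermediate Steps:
Q = 0 (Q = 0*3 = 0)
(Q*5)*K(2 + 2, 6) = (0*5)*(-3) = 0*(-3) = 0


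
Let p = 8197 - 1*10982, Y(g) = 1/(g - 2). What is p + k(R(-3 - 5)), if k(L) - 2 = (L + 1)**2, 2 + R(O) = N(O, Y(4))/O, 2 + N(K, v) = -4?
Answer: -44527/16 ≈ -2782.9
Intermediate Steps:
Y(g) = 1/(-2 + g)
N(K, v) = -6 (N(K, v) = -2 - 4 = -6)
R(O) = -2 - 6/O
p = -2785 (p = 8197 - 10982 = -2785)
k(L) = 2 + (1 + L)**2 (k(L) = 2 + (L + 1)**2 = 2 + (1 + L)**2)
p + k(R(-3 - 5)) = -2785 + (2 + (1 + (-2 - 6/(-3 - 5)))**2) = -2785 + (2 + (1 + (-2 - 6/(-8)))**2) = -2785 + (2 + (1 + (-2 - 6*(-1/8)))**2) = -2785 + (2 + (1 + (-2 + 3/4))**2) = -2785 + (2 + (1 - 5/4)**2) = -2785 + (2 + (-1/4)**2) = -2785 + (2 + 1/16) = -2785 + 33/16 = -44527/16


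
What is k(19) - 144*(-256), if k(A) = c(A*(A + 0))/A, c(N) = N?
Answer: 36883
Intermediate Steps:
k(A) = A (k(A) = (A*(A + 0))/A = (A*A)/A = A**2/A = A)
k(19) - 144*(-256) = 19 - 144*(-256) = 19 + 36864 = 36883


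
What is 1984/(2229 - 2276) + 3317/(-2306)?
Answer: -4731003/108382 ≈ -43.651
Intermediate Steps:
1984/(2229 - 2276) + 3317/(-2306) = 1984/(-47) + 3317*(-1/2306) = 1984*(-1/47) - 3317/2306 = -1984/47 - 3317/2306 = -4731003/108382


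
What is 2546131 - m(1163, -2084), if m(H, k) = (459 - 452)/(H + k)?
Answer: 2344986658/921 ≈ 2.5461e+6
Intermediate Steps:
m(H, k) = 7/(H + k)
2546131 - m(1163, -2084) = 2546131 - 7/(1163 - 2084) = 2546131 - 7/(-921) = 2546131 - 7*(-1)/921 = 2546131 - 1*(-7/921) = 2546131 + 7/921 = 2344986658/921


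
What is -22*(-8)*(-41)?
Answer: -7216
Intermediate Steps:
-22*(-8)*(-41) = 176*(-41) = -7216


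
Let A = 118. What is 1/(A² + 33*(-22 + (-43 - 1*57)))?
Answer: 1/9898 ≈ 0.00010103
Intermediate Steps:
1/(A² + 33*(-22 + (-43 - 1*57))) = 1/(118² + 33*(-22 + (-43 - 1*57))) = 1/(13924 + 33*(-22 + (-43 - 57))) = 1/(13924 + 33*(-22 - 100)) = 1/(13924 + 33*(-122)) = 1/(13924 - 4026) = 1/9898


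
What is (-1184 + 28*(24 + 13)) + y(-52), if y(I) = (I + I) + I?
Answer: -304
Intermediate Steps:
y(I) = 3*I (y(I) = 2*I + I = 3*I)
(-1184 + 28*(24 + 13)) + y(-52) = (-1184 + 28*(24 + 13)) + 3*(-52) = (-1184 + 28*37) - 156 = (-1184 + 1036) - 156 = -148 - 156 = -304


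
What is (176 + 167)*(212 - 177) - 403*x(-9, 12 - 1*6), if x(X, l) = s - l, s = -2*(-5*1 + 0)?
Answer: 10393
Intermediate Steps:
s = 10 (s = -2*(-5 + 0) = -2*(-5) = 10)
x(X, l) = 10 - l
(176 + 167)*(212 - 177) - 403*x(-9, 12 - 1*6) = (176 + 167)*(212 - 177) - 403*(10 - (12 - 1*6)) = 343*35 - 403*(10 - (12 - 6)) = 12005 - 403*(10 - 1*6) = 12005 - 403*(10 - 6) = 12005 - 403*4 = 12005 - 1612 = 10393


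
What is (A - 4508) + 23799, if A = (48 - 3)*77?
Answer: 22756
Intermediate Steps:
A = 3465 (A = 45*77 = 3465)
(A - 4508) + 23799 = (3465 - 4508) + 23799 = -1043 + 23799 = 22756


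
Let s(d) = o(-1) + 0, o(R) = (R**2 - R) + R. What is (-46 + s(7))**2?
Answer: 2025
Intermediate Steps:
o(R) = R**2
s(d) = 1 (s(d) = (-1)**2 + 0 = 1 + 0 = 1)
(-46 + s(7))**2 = (-46 + 1)**2 = (-45)**2 = 2025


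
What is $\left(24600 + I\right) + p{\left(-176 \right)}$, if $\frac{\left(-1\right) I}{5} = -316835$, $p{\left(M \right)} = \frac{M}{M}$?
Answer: $1608776$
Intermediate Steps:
$p{\left(M \right)} = 1$
$I = 1584175$ ($I = \left(-5\right) \left(-316835\right) = 1584175$)
$\left(24600 + I\right) + p{\left(-176 \right)} = \left(24600 + 1584175\right) + 1 = 1608775 + 1 = 1608776$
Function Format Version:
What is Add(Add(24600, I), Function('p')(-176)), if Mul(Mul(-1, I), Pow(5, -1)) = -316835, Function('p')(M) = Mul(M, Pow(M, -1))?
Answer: 1608776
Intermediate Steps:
Function('p')(M) = 1
I = 1584175 (I = Mul(-5, -316835) = 1584175)
Add(Add(24600, I), Function('p')(-176)) = Add(Add(24600, 1584175), 1) = Add(1608775, 1) = 1608776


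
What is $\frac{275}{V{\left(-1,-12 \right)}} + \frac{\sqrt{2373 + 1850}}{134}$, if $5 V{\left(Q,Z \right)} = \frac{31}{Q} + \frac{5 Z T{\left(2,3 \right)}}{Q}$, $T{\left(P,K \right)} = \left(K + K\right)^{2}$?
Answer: $\frac{1375}{2129} + \frac{\sqrt{4223}}{134} \approx 1.1308$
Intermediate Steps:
$T{\left(P,K \right)} = 4 K^{2}$ ($T{\left(P,K \right)} = \left(2 K\right)^{2} = 4 K^{2}$)
$V{\left(Q,Z \right)} = \frac{31}{5 Q} + \frac{36 Z}{Q}$ ($V{\left(Q,Z \right)} = \frac{\frac{31}{Q} + \frac{5 Z 4 \cdot 3^{2}}{Q}}{5} = \frac{\frac{31}{Q} + \frac{5 Z 4 \cdot 9}{Q}}{5} = \frac{\frac{31}{Q} + \frac{5 Z 36}{Q}}{5} = \frac{\frac{31}{Q} + \frac{180 Z}{Q}}{5} = \frac{31}{5 Q} + \frac{36 Z}{Q}$)
$\frac{275}{V{\left(-1,-12 \right)}} + \frac{\sqrt{2373 + 1850}}{134} = \frac{275}{\frac{1}{5} \frac{1}{-1} \left(31 + 180 \left(-12\right)\right)} + \frac{\sqrt{2373 + 1850}}{134} = \frac{275}{\frac{1}{5} \left(-1\right) \left(31 - 2160\right)} + \sqrt{4223} \cdot \frac{1}{134} = \frac{275}{\frac{1}{5} \left(-1\right) \left(-2129\right)} + \frac{\sqrt{4223}}{134} = \frac{275}{\frac{2129}{5}} + \frac{\sqrt{4223}}{134} = 275 \cdot \frac{5}{2129} + \frac{\sqrt{4223}}{134} = \frac{1375}{2129} + \frac{\sqrt{4223}}{134}$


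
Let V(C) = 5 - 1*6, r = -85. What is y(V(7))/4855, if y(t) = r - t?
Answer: -84/4855 ≈ -0.017302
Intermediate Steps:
V(C) = -1 (V(C) = 5 - 6 = -1)
y(t) = -85 - t
y(V(7))/4855 = (-85 - 1*(-1))/4855 = (-85 + 1)*(1/4855) = -84*1/4855 = -84/4855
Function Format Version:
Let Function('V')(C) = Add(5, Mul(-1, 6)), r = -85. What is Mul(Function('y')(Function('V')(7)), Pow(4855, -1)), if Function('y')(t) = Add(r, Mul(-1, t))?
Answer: Rational(-84, 4855) ≈ -0.017302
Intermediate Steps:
Function('V')(C) = -1 (Function('V')(C) = Add(5, -6) = -1)
Function('y')(t) = Add(-85, Mul(-1, t))
Mul(Function('y')(Function('V')(7)), Pow(4855, -1)) = Mul(Add(-85, Mul(-1, -1)), Pow(4855, -1)) = Mul(Add(-85, 1), Rational(1, 4855)) = Mul(-84, Rational(1, 4855)) = Rational(-84, 4855)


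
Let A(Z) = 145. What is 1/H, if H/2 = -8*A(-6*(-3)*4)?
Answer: -1/2320 ≈ -0.00043103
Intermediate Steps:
H = -2320 (H = 2*(-8*145) = 2*(-1160) = -2320)
1/H = 1/(-2320) = -1/2320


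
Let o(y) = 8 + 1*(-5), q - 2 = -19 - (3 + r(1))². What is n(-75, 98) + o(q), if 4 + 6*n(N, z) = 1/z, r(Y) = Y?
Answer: 1373/588 ≈ 2.3350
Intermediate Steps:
n(N, z) = -⅔ + 1/(6*z)
q = -33 (q = 2 + (-19 - (3 + 1)²) = 2 + (-19 - 1*4²) = 2 + (-19 - 1*16) = 2 + (-19 - 16) = 2 - 35 = -33)
o(y) = 3 (o(y) = 8 - 5 = 3)
n(-75, 98) + o(q) = (⅙)*(1 - 4*98)/98 + 3 = (⅙)*(1/98)*(1 - 392) + 3 = (⅙)*(1/98)*(-391) + 3 = -391/588 + 3 = 1373/588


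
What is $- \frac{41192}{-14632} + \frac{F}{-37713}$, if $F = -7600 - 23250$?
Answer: $\frac{250608887}{68977077} \approx 3.6332$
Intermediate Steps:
$F = -30850$ ($F = -7600 - 23250 = -30850$)
$- \frac{41192}{-14632} + \frac{F}{-37713} = - \frac{41192}{-14632} - \frac{30850}{-37713} = \left(-41192\right) \left(- \frac{1}{14632}\right) - - \frac{30850}{37713} = \frac{5149}{1829} + \frac{30850}{37713} = \frac{250608887}{68977077}$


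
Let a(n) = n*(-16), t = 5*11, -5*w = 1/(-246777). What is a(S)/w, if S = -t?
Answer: 1085818800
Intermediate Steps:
w = 1/1233885 (w = -⅕/(-246777) = -⅕*(-1/246777) = 1/1233885 ≈ 8.1045e-7)
t = 55
S = -55 (S = -1*55 = -55)
a(n) = -16*n
a(S)/w = (-16*(-55))/(1/1233885) = 880*1233885 = 1085818800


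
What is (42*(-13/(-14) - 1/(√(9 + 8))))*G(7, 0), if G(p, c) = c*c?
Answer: 0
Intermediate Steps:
G(p, c) = c²
(42*(-13/(-14) - 1/(√(9 + 8))))*G(7, 0) = (42*(-13/(-14) - 1/(√(9 + 8))))*0² = (42*(-13*(-1/14) - 1/(√17)))*0 = (42*(13/14 - √17/17))*0 = (39 - 42*√17/17)*0 = 0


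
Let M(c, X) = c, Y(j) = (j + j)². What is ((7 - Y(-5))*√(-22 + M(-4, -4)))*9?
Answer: -837*I*√26 ≈ -4267.9*I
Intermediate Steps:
Y(j) = 4*j² (Y(j) = (2*j)² = 4*j²)
((7 - Y(-5))*√(-22 + M(-4, -4)))*9 = ((7 - 4*(-5)²)*√(-22 - 4))*9 = ((7 - 4*25)*√(-26))*9 = ((7 - 1*100)*(I*√26))*9 = ((7 - 100)*(I*√26))*9 = -93*I*√26*9 = -837*I*√26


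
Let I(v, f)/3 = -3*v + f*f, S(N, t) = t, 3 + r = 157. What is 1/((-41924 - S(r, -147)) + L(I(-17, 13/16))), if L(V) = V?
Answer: -256/10655237 ≈ -2.4026e-5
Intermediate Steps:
r = 154 (r = -3 + 157 = 154)
I(v, f) = -9*v + 3*f**2 (I(v, f) = 3*(-3*v + f*f) = 3*(-3*v + f**2) = 3*(f**2 - 3*v) = -9*v + 3*f**2)
1/((-41924 - S(r, -147)) + L(I(-17, 13/16))) = 1/((-41924 - 1*(-147)) + (-9*(-17) + 3*(13/16)**2)) = 1/((-41924 + 147) + (153 + 3*(13*(1/16))**2)) = 1/(-41777 + (153 + 3*(13/16)**2)) = 1/(-41777 + (153 + 3*(169/256))) = 1/(-41777 + (153 + 507/256)) = 1/(-41777 + 39675/256) = 1/(-10655237/256) = -256/10655237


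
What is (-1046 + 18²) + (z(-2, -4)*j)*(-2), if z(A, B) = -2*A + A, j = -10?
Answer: -682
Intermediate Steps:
z(A, B) = -A
(-1046 + 18²) + (z(-2, -4)*j)*(-2) = (-1046 + 18²) + (-1*(-2)*(-10))*(-2) = (-1046 + 324) + (2*(-10))*(-2) = -722 - 20*(-2) = -722 + 40 = -682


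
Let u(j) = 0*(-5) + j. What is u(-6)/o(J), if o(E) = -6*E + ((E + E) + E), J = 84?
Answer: 1/42 ≈ 0.023810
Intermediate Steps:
o(E) = -3*E (o(E) = -6*E + (2*E + E) = -6*E + 3*E = -3*E)
u(j) = j (u(j) = 0 + j = j)
u(-6)/o(J) = -6/((-3*84)) = -6/(-252) = -6*(-1/252) = 1/42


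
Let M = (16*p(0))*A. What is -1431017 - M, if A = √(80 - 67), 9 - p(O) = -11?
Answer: -1431017 - 320*√13 ≈ -1.4322e+6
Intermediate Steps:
p(O) = 20 (p(O) = 9 - 1*(-11) = 9 + 11 = 20)
A = √13 ≈ 3.6056
M = 320*√13 (M = (16*20)*√13 = 320*√13 ≈ 1153.8)
-1431017 - M = -1431017 - 320*√13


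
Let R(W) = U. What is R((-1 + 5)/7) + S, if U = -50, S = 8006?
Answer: 7956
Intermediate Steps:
R(W) = -50
R((-1 + 5)/7) + S = -50 + 8006 = 7956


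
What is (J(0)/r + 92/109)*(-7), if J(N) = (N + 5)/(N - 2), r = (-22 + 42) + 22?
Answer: -7183/1308 ≈ -5.4916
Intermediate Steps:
r = 42 (r = 20 + 22 = 42)
J(N) = (5 + N)/(-2 + N)
(J(0)/r + 92/109)*(-7) = (((5 + 0)/(-2 + 0))/42 + 92/109)*(-7) = ((5/(-2))*(1/42) + 92*(1/109))*(-7) = (-1/2*5*(1/42) + 92/109)*(-7) = (-5/2*1/42 + 92/109)*(-7) = (-5/84 + 92/109)*(-7) = (7183/9156)*(-7) = -7183/1308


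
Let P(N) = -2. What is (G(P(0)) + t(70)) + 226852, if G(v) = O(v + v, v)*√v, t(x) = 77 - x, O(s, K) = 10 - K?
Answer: 226859 + 12*I*√2 ≈ 2.2686e+5 + 16.971*I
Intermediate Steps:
G(v) = √v*(10 - v) (G(v) = (10 - v)*√v = √v*(10 - v))
(G(P(0)) + t(70)) + 226852 = (√(-2)*(10 - 1*(-2)) + (77 - 1*70)) + 226852 = ((I*√2)*(10 + 2) + (77 - 70)) + 226852 = ((I*√2)*12 + 7) + 226852 = (12*I*√2 + 7) + 226852 = (7 + 12*I*√2) + 226852 = 226859 + 12*I*√2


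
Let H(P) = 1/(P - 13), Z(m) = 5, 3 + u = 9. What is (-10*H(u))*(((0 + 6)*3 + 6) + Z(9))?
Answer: 290/7 ≈ 41.429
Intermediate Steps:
u = 6 (u = -3 + 9 = 6)
H(P) = 1/(-13 + P)
(-10*H(u))*(((0 + 6)*3 + 6) + Z(9)) = (-10/(-13 + 6))*(((0 + 6)*3 + 6) + 5) = (-10/(-7))*((6*3 + 6) + 5) = (-10*(-1/7))*((18 + 6) + 5) = 10*(24 + 5)/7 = (10/7)*29 = 290/7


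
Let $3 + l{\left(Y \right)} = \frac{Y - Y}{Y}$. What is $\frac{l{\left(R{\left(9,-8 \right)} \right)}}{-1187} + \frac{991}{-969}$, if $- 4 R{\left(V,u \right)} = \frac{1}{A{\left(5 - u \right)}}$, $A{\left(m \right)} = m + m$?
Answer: $- \frac{1173410}{1150203} \approx -1.0202$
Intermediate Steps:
$A{\left(m \right)} = 2 m$
$R{\left(V,u \right)} = - \frac{1}{4 \left(10 - 2 u\right)}$ ($R{\left(V,u \right)} = - \frac{1}{4 \cdot 2 \left(5 - u\right)} = - \frac{1}{4 \left(10 - 2 u\right)}$)
$l{\left(Y \right)} = -3$ ($l{\left(Y \right)} = -3 + \frac{Y - Y}{Y} = -3 + \frac{0}{Y} = -3 + 0 = -3$)
$\frac{l{\left(R{\left(9,-8 \right)} \right)}}{-1187} + \frac{991}{-969} = - \frac{3}{-1187} + \frac{991}{-969} = \left(-3\right) \left(- \frac{1}{1187}\right) + 991 \left(- \frac{1}{969}\right) = \frac{3}{1187} - \frac{991}{969} = - \frac{1173410}{1150203}$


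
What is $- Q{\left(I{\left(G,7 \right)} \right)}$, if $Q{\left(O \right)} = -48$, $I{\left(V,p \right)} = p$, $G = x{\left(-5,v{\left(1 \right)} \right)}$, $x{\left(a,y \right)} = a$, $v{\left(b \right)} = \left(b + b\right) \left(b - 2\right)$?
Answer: $48$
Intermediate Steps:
$v{\left(b \right)} = 2 b \left(-2 + b\right)$
$G = -5$
$- Q{\left(I{\left(G,7 \right)} \right)} = \left(-1\right) \left(-48\right) = 48$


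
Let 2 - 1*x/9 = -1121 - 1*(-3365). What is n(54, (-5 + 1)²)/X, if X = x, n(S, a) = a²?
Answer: -128/10089 ≈ -0.012687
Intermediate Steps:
x = -20178 (x = 18 - 9*(-1121 - 1*(-3365)) = 18 - 9*(-1121 + 3365) = 18 - 9*2244 = 18 - 20196 = -20178)
X = -20178
n(54, (-5 + 1)²)/X = ((-5 + 1)²)²/(-20178) = ((-4)²)²*(-1/20178) = 16²*(-1/20178) = 256*(-1/20178) = -128/10089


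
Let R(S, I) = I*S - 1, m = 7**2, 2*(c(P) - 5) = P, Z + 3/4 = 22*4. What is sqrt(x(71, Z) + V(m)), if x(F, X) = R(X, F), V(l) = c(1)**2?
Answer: 4*sqrt(389) ≈ 78.892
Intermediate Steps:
Z = 349/4 (Z = -3/4 + 22*4 = -3/4 + 88 = 349/4 ≈ 87.250)
c(P) = 5 + P/2
m = 49
R(S, I) = -1 + I*S
V(l) = 121/4 (V(l) = (5 + (1/2)*1)**2 = (5 + 1/2)**2 = (11/2)**2 = 121/4)
x(F, X) = -1 + F*X
sqrt(x(71, Z) + V(m)) = sqrt((-1 + 71*(349/4)) + 121/4) = sqrt((-1 + 24779/4) + 121/4) = sqrt(24775/4 + 121/4) = sqrt(6224) = 4*sqrt(389)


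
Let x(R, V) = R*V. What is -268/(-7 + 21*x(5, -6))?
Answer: 268/637 ≈ 0.42072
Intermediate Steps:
-268/(-7 + 21*x(5, -6)) = -268/(-7 + 21*(5*(-6))) = -268/(-7 + 21*(-30)) = -268/(-7 - 630) = -268/(-637) = -268*(-1/637) = 268/637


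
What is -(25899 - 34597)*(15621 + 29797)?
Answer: 395045764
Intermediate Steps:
-(25899 - 34597)*(15621 + 29797) = -(-8698)*45418 = -1*(-395045764) = 395045764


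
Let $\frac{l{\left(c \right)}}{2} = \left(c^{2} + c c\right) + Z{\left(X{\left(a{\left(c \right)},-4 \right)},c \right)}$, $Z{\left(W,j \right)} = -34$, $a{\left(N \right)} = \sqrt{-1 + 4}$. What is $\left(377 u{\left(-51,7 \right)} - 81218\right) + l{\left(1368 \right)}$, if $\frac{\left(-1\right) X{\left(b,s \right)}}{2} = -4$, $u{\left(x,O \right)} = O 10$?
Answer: $7430800$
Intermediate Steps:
$a{\left(N \right)} = \sqrt{3}$
$u{\left(x,O \right)} = 10 O$
$X{\left(b,s \right)} = 8$ ($X{\left(b,s \right)} = \left(-2\right) \left(-4\right) = 8$)
$l{\left(c \right)} = -68 + 4 c^{2}$ ($l{\left(c \right)} = 2 \left(\left(c^{2} + c c\right) - 34\right) = 2 \left(\left(c^{2} + c^{2}\right) - 34\right) = 2 \left(2 c^{2} - 34\right) = 2 \left(-34 + 2 c^{2}\right) = -68 + 4 c^{2}$)
$\left(377 u{\left(-51,7 \right)} - 81218\right) + l{\left(1368 \right)} = \left(377 \cdot 10 \cdot 7 - 81218\right) - \left(68 - 4 \cdot 1368^{2}\right) = \left(377 \cdot 70 - 81218\right) + \left(-68 + 4 \cdot 1871424\right) = \left(26390 - 81218\right) + \left(-68 + 7485696\right) = -54828 + 7485628 = 7430800$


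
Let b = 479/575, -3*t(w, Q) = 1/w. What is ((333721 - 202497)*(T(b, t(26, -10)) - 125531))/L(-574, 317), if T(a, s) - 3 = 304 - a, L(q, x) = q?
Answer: 4724344753748/165025 ≈ 2.8628e+7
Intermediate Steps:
t(w, Q) = -1/(3*w)
b = 479/575 (b = 479*(1/575) = 479/575 ≈ 0.83304)
T(a, s) = 307 - a (T(a, s) = 3 + (304 - a) = 307 - a)
((333721 - 202497)*(T(b, t(26, -10)) - 125531))/L(-574, 317) = ((333721 - 202497)*((307 - 1*479/575) - 125531))/(-574) = (131224*((307 - 479/575) - 125531))*(-1/574) = (131224*(176046/575 - 125531))*(-1/574) = (131224*(-72004279/575))*(-1/574) = -9448689507496/575*(-1/574) = 4724344753748/165025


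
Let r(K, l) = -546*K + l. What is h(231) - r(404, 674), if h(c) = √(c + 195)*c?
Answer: 219910 + 231*√426 ≈ 2.2468e+5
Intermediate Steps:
r(K, l) = l - 546*K
h(c) = c*√(195 + c) (h(c) = √(195 + c)*c = c*√(195 + c))
h(231) - r(404, 674) = 231*√(195 + 231) - (674 - 546*404) = 231*√426 - (674 - 220584) = 231*√426 - 1*(-219910) = 231*√426 + 219910 = 219910 + 231*√426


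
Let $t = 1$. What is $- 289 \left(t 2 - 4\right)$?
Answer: $578$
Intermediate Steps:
$- 289 \left(t 2 - 4\right) = - 289 \left(1 \cdot 2 - 4\right) = - 289 \left(2 - 4\right) = \left(-289\right) \left(-2\right) = 578$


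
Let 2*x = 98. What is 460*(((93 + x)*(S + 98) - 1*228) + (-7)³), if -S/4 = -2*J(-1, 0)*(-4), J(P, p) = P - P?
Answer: 6138700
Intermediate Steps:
x = 49 (x = (½)*98 = 49)
J(P, p) = 0
S = 0 (S = -4*(-2*0)*(-4) = -0*(-4) = -4*0 = 0)
460*(((93 + x)*(S + 98) - 1*228) + (-7)³) = 460*(((93 + 49)*(0 + 98) - 1*228) + (-7)³) = 460*((142*98 - 228) - 343) = 460*((13916 - 228) - 343) = 460*(13688 - 343) = 460*13345 = 6138700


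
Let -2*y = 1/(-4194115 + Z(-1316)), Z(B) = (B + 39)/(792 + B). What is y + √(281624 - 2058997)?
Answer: 262/2197714983 + 13*I*√10517 ≈ 1.1921e-7 + 1333.2*I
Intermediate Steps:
Z(B) = (39 + B)/(792 + B)
y = 262/2197714983 (y = -1/(2*(-4194115 + (39 - 1316)/(792 - 1316))) = -1/(2*(-4194115 - 1277/(-524))) = -1/(2*(-4194115 - 1/524*(-1277))) = -1/(2*(-4194115 + 1277/524)) = -1/(2*(-2197714983/524)) = -½*(-524/2197714983) = 262/2197714983 ≈ 1.1921e-7)
y + √(281624 - 2058997) = 262/2197714983 + √(281624 - 2058997) = 262/2197714983 + √(-1777373) = 262/2197714983 + 13*I*√10517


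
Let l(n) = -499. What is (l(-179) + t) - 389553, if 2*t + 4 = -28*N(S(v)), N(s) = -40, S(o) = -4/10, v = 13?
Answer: -389494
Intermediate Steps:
S(o) = -2/5 (S(o) = -4*1/10 = -2/5)
t = 558 (t = -2 + (-28*(-40))/2 = -2 + (1/2)*1120 = -2 + 560 = 558)
(l(-179) + t) - 389553 = (-499 + 558) - 389553 = 59 - 389553 = -389494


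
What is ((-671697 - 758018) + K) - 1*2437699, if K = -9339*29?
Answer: -4138245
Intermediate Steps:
K = -270831
((-671697 - 758018) + K) - 1*2437699 = ((-671697 - 758018) - 270831) - 1*2437699 = (-1429715 - 270831) - 2437699 = -1700546 - 2437699 = -4138245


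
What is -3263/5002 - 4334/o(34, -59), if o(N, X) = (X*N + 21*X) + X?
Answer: 2724429/4131652 ≈ 0.65940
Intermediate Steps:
o(N, X) = 22*X + N*X (o(N, X) = (N*X + 21*X) + X = (21*X + N*X) + X = 22*X + N*X)
-3263/5002 - 4334/o(34, -59) = -3263/5002 - 4334*(-1/(59*(22 + 34))) = -3263*1/5002 - 4334/((-59*56)) = -3263/5002 - 4334/(-3304) = -3263/5002 - 4334*(-1/3304) = -3263/5002 + 2167/1652 = 2724429/4131652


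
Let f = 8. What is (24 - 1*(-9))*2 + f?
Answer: 74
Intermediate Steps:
(24 - 1*(-9))*2 + f = (24 - 1*(-9))*2 + 8 = (24 + 9)*2 + 8 = 33*2 + 8 = 66 + 8 = 74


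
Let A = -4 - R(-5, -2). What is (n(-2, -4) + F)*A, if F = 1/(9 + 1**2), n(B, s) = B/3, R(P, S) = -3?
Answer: 17/30 ≈ 0.56667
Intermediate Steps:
n(B, s) = B/3 (n(B, s) = B*(1/3) = B/3)
A = -1 (A = -4 - 1*(-3) = -4 + 3 = -1)
F = 1/10 (F = 1/(9 + 1) = 1/10 ≈ 0.10000)
(n(-2, -4) + F)*A = ((1/3)*(-2) + 1/10)*(-1) = (-2/3 + 1/10)*(-1) = -17/30*(-1) = 17/30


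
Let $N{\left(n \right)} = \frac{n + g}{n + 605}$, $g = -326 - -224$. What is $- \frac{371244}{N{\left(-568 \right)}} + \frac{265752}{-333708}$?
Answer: $\frac{190985182416}{9316015} \approx 20501.0$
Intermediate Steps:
$g = -102$ ($g = -326 + 224 = -102$)
$N{\left(n \right)} = \frac{-102 + n}{605 + n}$ ($N{\left(n \right)} = \frac{n - 102}{n + 605} = \frac{-102 + n}{605 + n}$)
$- \frac{371244}{N{\left(-568 \right)}} + \frac{265752}{-333708} = - \frac{371244}{\frac{1}{605 - 568} \left(-102 - 568\right)} + \frac{265752}{-333708} = - \frac{371244}{\frac{1}{37} \left(-670\right)} + 265752 \left(- \frac{1}{333708}\right) = - \frac{371244}{\frac{1}{37} \left(-670\right)} - \frac{22146}{27809} = - \frac{371244}{- \frac{670}{37}} - \frac{22146}{27809} = \left(-371244\right) \left(- \frac{37}{670}\right) - \frac{22146}{27809} = \frac{6868014}{335} - \frac{22146}{27809} = \frac{190985182416}{9316015}$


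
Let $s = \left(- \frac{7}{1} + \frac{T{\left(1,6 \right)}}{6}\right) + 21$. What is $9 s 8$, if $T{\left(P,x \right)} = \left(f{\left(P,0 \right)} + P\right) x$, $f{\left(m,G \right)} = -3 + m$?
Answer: $936$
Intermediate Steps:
$T{\left(P,x \right)} = x \left(-3 + 2 P\right)$ ($T{\left(P,x \right)} = \left(\left(-3 + P\right) + P\right) x = \left(-3 + 2 P\right) x = x \left(-3 + 2 P\right)$)
$s = 13$ ($s = \left(- \frac{7}{1} + \frac{6 \left(-3 + 2 \cdot 1\right)}{6}\right) + 21 = \left(\left(-7\right) 1 + 6 \left(-3 + 2\right) \frac{1}{6}\right) + 21 = \left(-7 + 6 \left(-1\right) \frac{1}{6}\right) + 21 = \left(-7 - 1\right) + 21 = -8 + 21 = 13$)
$9 s 8 = 9 \cdot 13 \cdot 8 = 117 \cdot 8 = 936$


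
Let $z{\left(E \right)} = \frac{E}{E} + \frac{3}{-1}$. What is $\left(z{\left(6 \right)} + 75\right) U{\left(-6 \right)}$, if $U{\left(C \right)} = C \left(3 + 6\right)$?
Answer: $-3942$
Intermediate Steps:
$z{\left(E \right)} = -2$ ($z{\left(E \right)} = 1 + 3 \left(-1\right) = 1 - 3 = -2$)
$U{\left(C \right)} = 9 C$ ($U{\left(C \right)} = C 9 = 9 C$)
$\left(z{\left(6 \right)} + 75\right) U{\left(-6 \right)} = \left(-2 + 75\right) 9 \left(-6\right) = 73 \left(-54\right) = -3942$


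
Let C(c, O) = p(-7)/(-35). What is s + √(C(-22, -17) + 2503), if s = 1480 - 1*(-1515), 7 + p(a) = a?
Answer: 2995 + √62585/5 ≈ 3045.0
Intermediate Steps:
p(a) = -7 + a
s = 2995 (s = 1480 + 1515 = 2995)
C(c, O) = ⅖ (C(c, O) = (-7 - 7)/(-35) = -14*(-1/35) = ⅖)
s + √(C(-22, -17) + 2503) = 2995 + √(⅖ + 2503) = 2995 + √(12517/5) = 2995 + √62585/5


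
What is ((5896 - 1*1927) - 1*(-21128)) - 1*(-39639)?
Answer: 64736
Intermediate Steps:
((5896 - 1*1927) - 1*(-21128)) - 1*(-39639) = ((5896 - 1927) + 21128) + 39639 = (3969 + 21128) + 39639 = 25097 + 39639 = 64736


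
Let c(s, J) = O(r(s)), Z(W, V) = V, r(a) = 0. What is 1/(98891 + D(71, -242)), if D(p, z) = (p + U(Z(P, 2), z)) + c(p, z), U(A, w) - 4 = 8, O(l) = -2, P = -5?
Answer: 1/98972 ≈ 1.0104e-5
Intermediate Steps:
c(s, J) = -2
U(A, w) = 12 (U(A, w) = 4 + 8 = 12)
D(p, z) = 10 + p (D(p, z) = (p + 12) - 2 = (12 + p) - 2 = 10 + p)
1/(98891 + D(71, -242)) = 1/(98891 + (10 + 71)) = 1/(98891 + 81) = 1/98972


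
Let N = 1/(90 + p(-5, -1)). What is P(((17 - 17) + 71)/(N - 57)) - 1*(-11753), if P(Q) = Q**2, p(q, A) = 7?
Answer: 359204819121/30558784 ≈ 11755.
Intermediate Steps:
N = 1/97 (N = 1/(90 + 7) = 1/97 ≈ 0.010309)
P(((17 - 17) + 71)/(N - 57)) - 1*(-11753) = (((17 - 17) + 71)/(1/97 - 57))**2 - 1*(-11753) = ((0 + 71)/(-5528/97))**2 + 11753 = (71*(-97/5528))**2 + 11753 = (-6887/5528)**2 + 11753 = 47430769/30558784 + 11753 = 359204819121/30558784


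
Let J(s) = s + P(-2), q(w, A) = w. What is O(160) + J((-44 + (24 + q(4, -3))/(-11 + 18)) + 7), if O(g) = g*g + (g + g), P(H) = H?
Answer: 25885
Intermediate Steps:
J(s) = -2 + s (J(s) = s - 2 = -2 + s)
O(g) = g**2 + 2*g
O(160) + J((-44 + (24 + q(4, -3))/(-11 + 18)) + 7) = 160*(2 + 160) + (-2 + ((-44 + (24 + 4)/(-11 + 18)) + 7)) = 160*162 + (-2 + ((-44 + 28/7) + 7)) = 25920 + (-2 + ((-44 + 28*(1/7)) + 7)) = 25920 + (-2 + ((-44 + 4) + 7)) = 25920 + (-2 + (-40 + 7)) = 25920 + (-2 - 33) = 25920 - 35 = 25885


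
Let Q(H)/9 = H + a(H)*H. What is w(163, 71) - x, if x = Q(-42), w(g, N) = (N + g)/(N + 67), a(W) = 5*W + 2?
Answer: -1799619/23 ≈ -78244.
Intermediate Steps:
a(W) = 2 + 5*W
w(g, N) = (N + g)/(67 + N)
Q(H) = 9*H + 9*H*(2 + 5*H) (Q(H) = 9*(H + (2 + 5*H)*H) = 9*(H + H*(2 + 5*H)) = 9*H + 9*H*(2 + 5*H))
x = 78246 (x = 9*(-42)*(3 + 5*(-42)) = 9*(-42)*(3 - 210) = 9*(-42)*(-207) = 78246)
w(163, 71) - x = (71 + 163)/(67 + 71) - 1*78246 = 234/138 - 78246 = (1/138)*234 - 78246 = 39/23 - 78246 = -1799619/23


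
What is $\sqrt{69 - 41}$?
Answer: $2 \sqrt{7} \approx 5.2915$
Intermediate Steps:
$\sqrt{69 - 41} = \sqrt{28} = 2 \sqrt{7}$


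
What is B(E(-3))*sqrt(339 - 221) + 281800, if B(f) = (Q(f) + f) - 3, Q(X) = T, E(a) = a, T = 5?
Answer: 281800 - sqrt(118) ≈ 2.8179e+5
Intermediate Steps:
Q(X) = 5
B(f) = 2 + f (B(f) = (5 + f) - 3 = 2 + f)
B(E(-3))*sqrt(339 - 221) + 281800 = (2 - 3)*sqrt(339 - 221) + 281800 = -sqrt(118) + 281800 = 281800 - sqrt(118)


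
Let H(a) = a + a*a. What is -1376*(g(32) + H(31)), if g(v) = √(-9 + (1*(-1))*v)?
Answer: -1364992 - 1376*I*√41 ≈ -1.365e+6 - 8810.7*I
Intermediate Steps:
H(a) = a + a²
g(v) = √(-9 - v)
-1376*(g(32) + H(31)) = -1376*(√(-9 - 1*32) + 31*(1 + 31)) = -1376*(√(-9 - 32) + 31*32) = -1376*(√(-41) + 992) = -1376*(I*√41 + 992) = -1376*(992 + I*√41) = -1364992 - 1376*I*√41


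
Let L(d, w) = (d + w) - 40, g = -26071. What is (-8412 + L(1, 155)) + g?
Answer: -34367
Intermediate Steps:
L(d, w) = -40 + d + w
(-8412 + L(1, 155)) + g = (-8412 + (-40 + 1 + 155)) - 26071 = (-8412 + 116) - 26071 = -8296 - 26071 = -34367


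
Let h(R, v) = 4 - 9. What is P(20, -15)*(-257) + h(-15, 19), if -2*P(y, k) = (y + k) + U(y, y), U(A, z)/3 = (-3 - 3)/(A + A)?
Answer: 23187/40 ≈ 579.67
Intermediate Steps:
U(A, z) = -9/A (U(A, z) = 3*((-3 - 3)/(A + A)) = 3*(-6*1/(2*A)) = 3*(-3/A) = -9/A)
h(R, v) = -5
P(y, k) = -k/2 - y/2 + 9/(2*y) (P(y, k) = -((y + k) - 9/y)/2 = -((k + y) - 9/y)/2 = -(k + y - 9/y)/2 = -k/2 - y/2 + 9/(2*y))
P(20, -15)*(-257) + h(-15, 19) = ((½)*(9 - 1*20*(-15 + 20))/20)*(-257) - 5 = ((½)*(1/20)*(9 - 1*20*5))*(-257) - 5 = ((½)*(1/20)*(9 - 100))*(-257) - 5 = ((½)*(1/20)*(-91))*(-257) - 5 = -91/40*(-257) - 5 = 23387/40 - 5 = 23187/40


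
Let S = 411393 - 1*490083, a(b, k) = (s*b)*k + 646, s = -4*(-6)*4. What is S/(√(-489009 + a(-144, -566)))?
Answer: -78690*√7336021/7336021 ≈ -29.053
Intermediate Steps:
s = 96 (s = 24*4 = 96)
a(b, k) = 646 + 96*b*k (a(b, k) = (96*b)*k + 646 = 96*b*k + 646 = 646 + 96*b*k)
S = -78690 (S = 411393 - 490083 = -78690)
S/(√(-489009 + a(-144, -566))) = -78690/√(-489009 + (646 + 96*(-144)*(-566))) = -78690/√(-489009 + (646 + 7824384)) = -78690/√(-489009 + 7825030) = -78690*√7336021/7336021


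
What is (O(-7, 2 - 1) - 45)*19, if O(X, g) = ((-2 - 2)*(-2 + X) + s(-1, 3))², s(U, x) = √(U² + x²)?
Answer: 23959 + 1368*√10 ≈ 28285.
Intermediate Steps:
O(X, g) = (8 + √10 - 4*X)² (O(X, g) = ((-2 - 2)*(-2 + X) + √((-1)² + 3²))² = (-4*(-2 + X) + √(1 + 9))² = ((8 - 4*X) + √10)² = (8 + √10 - 4*X)²)
(O(-7, 2 - 1) - 45)*19 = ((8 + √10 - 4*(-7))² - 45)*19 = ((8 + √10 + 28)² - 45)*19 = ((36 + √10)² - 45)*19 = (-45 + (36 + √10)²)*19 = -855 + 19*(36 + √10)²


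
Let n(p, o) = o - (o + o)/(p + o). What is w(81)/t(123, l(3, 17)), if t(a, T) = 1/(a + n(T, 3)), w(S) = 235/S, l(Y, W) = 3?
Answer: 29375/81 ≈ 362.65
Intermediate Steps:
n(p, o) = o - 2*o/(o + p)
t(a, T) = 1/(a + 3*(1 + T)/(3 + T)) (t(a, T) = 1/(a + 3*(-2 + 3 + T)/(3 + T)) = 1/(a + 3*(1 + T)/(3 + T)))
w(81)/t(123, l(3, 17)) = (235/81)/(((3 + 3)/(3 + 3*3 + 123*(3 + 3)))) = (235*(1/81))/((6/(3 + 9 + 123*6))) = 235/(81*((6/(3 + 9 + 738)))) = 235/(81*((6/750))) = 235/(81*(((1/750)*6))) = 235/(81*(1/125)) = (235/81)*125 = 29375/81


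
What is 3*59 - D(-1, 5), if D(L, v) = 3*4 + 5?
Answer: 160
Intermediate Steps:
D(L, v) = 17 (D(L, v) = 12 + 5 = 17)
3*59 - D(-1, 5) = 3*59 - 1*17 = 177 - 17 = 160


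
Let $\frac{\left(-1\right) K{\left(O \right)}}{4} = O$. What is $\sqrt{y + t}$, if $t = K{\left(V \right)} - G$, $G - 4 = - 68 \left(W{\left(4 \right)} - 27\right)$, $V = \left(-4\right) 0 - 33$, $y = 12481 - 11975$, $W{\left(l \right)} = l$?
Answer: $i \sqrt{930} \approx 30.496 i$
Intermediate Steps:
$y = 506$ ($y = 12481 - 11975 = 506$)
$V = -33$ ($V = 0 - 33 = -33$)
$K{\left(O \right)} = - 4 O$
$G = 1568$ ($G = 4 - 68 \left(4 - 27\right) = 4 - -1564 = 4 + 1564 = 1568$)
$t = -1436$ ($t = \left(-4\right) \left(-33\right) - 1568 = 132 - 1568 = -1436$)
$\sqrt{y + t} = \sqrt{506 - 1436} = \sqrt{-930} = i \sqrt{930}$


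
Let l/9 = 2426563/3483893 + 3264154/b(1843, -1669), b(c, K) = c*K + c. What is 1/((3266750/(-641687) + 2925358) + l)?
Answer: 60284349541442306/176352799104988801698303 ≈ 3.4184e-7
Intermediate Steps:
b(c, K) = c + K*c (b(c, K) = K*c + c = c + K*c)
l = -5868611573565/1784986514122 (l = 9*(2426563/3483893 + 3264154/((1843*(1 - 1669)))) = 9*(2426563*(1/3483893) + 3264154/((1843*(-1668)))) = 9*(2426563/3483893 + 3264154/(-3074124)) = 9*(2426563/3483893 + 3264154*(-1/3074124)) = 9*(2426563/3483893 - 1632077/1537062) = 9*(-1956203857855/5354959542366) = -5868611573565/1784986514122 ≈ -3.2878)
1/((3266750/(-641687) + 2925358) + l) = 1/((3266750/(-641687) + 2925358) - 5868611573565/1784986514122) = 1/((3266750*(-1/641687) + 2925358) - 5868611573565/1784986514122) = 1/((-3266750/641687 + 2925358) - 5868611573565/1784986514122) = 1/(1877160932196/641687 - 5868611573565/1784986514122) = 1/(176352799104988801698303/60284349541442306) = 60284349541442306/176352799104988801698303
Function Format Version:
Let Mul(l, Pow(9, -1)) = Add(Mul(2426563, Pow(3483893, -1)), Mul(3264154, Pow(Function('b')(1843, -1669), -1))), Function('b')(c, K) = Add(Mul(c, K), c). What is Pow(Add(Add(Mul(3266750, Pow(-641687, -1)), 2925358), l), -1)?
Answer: Rational(60284349541442306, 176352799104988801698303) ≈ 3.4184e-7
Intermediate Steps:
Function('b')(c, K) = Add(c, Mul(K, c)) (Function('b')(c, K) = Add(Mul(K, c), c) = Add(c, Mul(K, c)))
l = Rational(-5868611573565, 1784986514122) (l = Mul(9, Add(Mul(2426563, Pow(3483893, -1)), Mul(3264154, Pow(Mul(1843, Add(1, -1669)), -1)))) = Mul(9, Add(Mul(2426563, Rational(1, 3483893)), Mul(3264154, Pow(Mul(1843, -1668), -1)))) = Mul(9, Add(Rational(2426563, 3483893), Mul(3264154, Pow(-3074124, -1)))) = Mul(9, Add(Rational(2426563, 3483893), Mul(3264154, Rational(-1, 3074124)))) = Mul(9, Add(Rational(2426563, 3483893), Rational(-1632077, 1537062))) = Mul(9, Rational(-1956203857855, 5354959542366)) = Rational(-5868611573565, 1784986514122) ≈ -3.2878)
Pow(Add(Add(Mul(3266750, Pow(-641687, -1)), 2925358), l), -1) = Pow(Add(Add(Mul(3266750, Pow(-641687, -1)), 2925358), Rational(-5868611573565, 1784986514122)), -1) = Pow(Add(Add(Mul(3266750, Rational(-1, 641687)), 2925358), Rational(-5868611573565, 1784986514122)), -1) = Pow(Add(Add(Rational(-3266750, 641687), 2925358), Rational(-5868611573565, 1784986514122)), -1) = Pow(Add(Rational(1877160932196, 641687), Rational(-5868611573565, 1784986514122)), -1) = Pow(Rational(176352799104988801698303, 60284349541442306), -1) = Rational(60284349541442306, 176352799104988801698303)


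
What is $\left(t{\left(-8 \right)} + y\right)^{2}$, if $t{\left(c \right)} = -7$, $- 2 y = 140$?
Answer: $5929$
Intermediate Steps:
$y = -70$ ($y = \left(- \frac{1}{2}\right) 140 = -70$)
$\left(t{\left(-8 \right)} + y\right)^{2} = \left(-7 - 70\right)^{2} = \left(-77\right)^{2} = 5929$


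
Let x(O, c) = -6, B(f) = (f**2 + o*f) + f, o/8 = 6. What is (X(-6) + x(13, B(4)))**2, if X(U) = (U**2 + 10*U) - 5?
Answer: 1225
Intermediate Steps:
o = 48 (o = 8*6 = 48)
B(f) = f**2 + 49*f (B(f) = (f**2 + 48*f) + f = f**2 + 49*f)
X(U) = -5 + U**2 + 10*U
(X(-6) + x(13, B(4)))**2 = ((-5 + (-6)**2 + 10*(-6)) - 6)**2 = ((-5 + 36 - 60) - 6)**2 = (-29 - 6)**2 = (-35)**2 = 1225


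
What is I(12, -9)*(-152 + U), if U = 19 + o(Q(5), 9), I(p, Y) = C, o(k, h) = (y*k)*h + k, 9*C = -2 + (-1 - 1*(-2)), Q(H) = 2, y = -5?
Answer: 221/9 ≈ 24.556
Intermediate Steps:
C = -⅑ (C = (-2 + (-1 - 1*(-2)))/9 = (-2 + (-1 + 2))/9 = (-2 + 1)/9 = (⅑)*(-1) = -⅑ ≈ -0.11111)
o(k, h) = k - 5*h*k (o(k, h) = (-5*k)*h + k = -5*h*k + k = k - 5*h*k)
I(p, Y) = -⅑
U = -69 (U = 19 + 2*(1 - 5*9) = 19 + 2*(1 - 45) = 19 + 2*(-44) = 19 - 88 = -69)
I(12, -9)*(-152 + U) = -(-152 - 69)/9 = -⅑*(-221) = 221/9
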